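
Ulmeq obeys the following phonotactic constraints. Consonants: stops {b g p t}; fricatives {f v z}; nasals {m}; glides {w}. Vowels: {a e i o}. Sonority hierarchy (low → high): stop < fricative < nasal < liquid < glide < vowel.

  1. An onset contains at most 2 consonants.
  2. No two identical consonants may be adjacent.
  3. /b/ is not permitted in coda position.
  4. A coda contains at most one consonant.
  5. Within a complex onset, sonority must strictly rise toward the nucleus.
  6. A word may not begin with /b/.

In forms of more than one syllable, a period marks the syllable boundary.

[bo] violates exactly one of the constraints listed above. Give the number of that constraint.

6

[bo]: word begins with /b/.
This is a violation of constraint 6: "A word may not begin with /b/."
The remaining constraints (1, 2, 3, 4, 5) are satisfied.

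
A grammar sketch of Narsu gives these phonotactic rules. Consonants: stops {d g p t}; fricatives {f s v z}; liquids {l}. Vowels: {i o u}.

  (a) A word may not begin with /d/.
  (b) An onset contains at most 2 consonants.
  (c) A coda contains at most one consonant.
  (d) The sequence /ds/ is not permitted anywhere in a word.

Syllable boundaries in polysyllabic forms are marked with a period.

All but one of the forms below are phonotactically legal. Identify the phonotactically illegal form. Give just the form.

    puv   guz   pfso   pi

puv — σ1 onset /p/, coda /v/ ok → phonotactically legal
guz — σ1 onset /g/, coda /z/ ok → phonotactically legal
pfso — violates constraint (b): syllable 1 onset /pfs/ has 3 consonants (> 2) → phonotactically illegal
pi — σ1 onset /p/, coda /∅/ ok → phonotactically legal

pfso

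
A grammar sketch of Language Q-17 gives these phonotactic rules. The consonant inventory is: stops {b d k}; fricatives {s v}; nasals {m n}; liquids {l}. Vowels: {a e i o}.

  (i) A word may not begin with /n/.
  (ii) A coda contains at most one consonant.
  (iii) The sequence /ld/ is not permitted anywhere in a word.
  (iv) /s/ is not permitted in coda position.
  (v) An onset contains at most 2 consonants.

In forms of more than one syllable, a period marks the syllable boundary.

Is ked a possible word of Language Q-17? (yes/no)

ked — σ1 onset /k/, coda /d/ ok → phonotactically legal

yes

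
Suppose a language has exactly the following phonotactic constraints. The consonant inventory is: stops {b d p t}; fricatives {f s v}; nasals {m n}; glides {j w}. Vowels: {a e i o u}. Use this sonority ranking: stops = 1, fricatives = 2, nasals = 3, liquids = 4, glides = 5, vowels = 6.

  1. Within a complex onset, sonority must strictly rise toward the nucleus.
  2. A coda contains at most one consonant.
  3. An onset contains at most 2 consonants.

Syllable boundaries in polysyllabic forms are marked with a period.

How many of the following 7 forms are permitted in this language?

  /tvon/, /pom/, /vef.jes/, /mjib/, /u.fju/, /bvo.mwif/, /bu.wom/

7

/tvon/ — σ1 onset /tv/ (1→2 rises), coda /n/ ok → permitted
/pom/ — σ1 onset /p/, coda /m/ ok → permitted
/vef.jes/ — σ1 onset /v/, coda /f/ ok; σ2 onset /j/, coda /s/ ok → permitted
/mjib/ — σ1 onset /mj/ (3→5 rises), coda /b/ ok → permitted
/u.fju/ — σ1 onset /∅/, coda /∅/ ok; σ2 onset /fj/ (2→5 rises), coda /∅/ ok → permitted
/bvo.mwif/ — σ1 onset /bv/ (1→2 rises), coda /∅/ ok; σ2 onset /mw/ (3→5 rises), coda /f/ ok → permitted
/bu.wom/ — σ1 onset /b/, coda /∅/ ok; σ2 onset /w/, coda /m/ ok → permitted
Permitted: /tvon/, /pom/, /vef.jes/, /mjib/, /u.fju/, /bvo.mwif/, /bu.wom/ → 7.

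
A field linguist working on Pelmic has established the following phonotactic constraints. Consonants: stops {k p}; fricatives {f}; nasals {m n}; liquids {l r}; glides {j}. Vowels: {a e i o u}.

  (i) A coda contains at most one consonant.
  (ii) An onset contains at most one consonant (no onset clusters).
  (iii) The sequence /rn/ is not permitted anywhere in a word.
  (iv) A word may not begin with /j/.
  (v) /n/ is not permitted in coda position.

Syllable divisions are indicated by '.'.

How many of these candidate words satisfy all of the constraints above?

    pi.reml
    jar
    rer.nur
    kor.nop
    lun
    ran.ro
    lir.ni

pi.reml — violates constraint (i): syllable 2 coda /ml/ has 2 consonants (> 1) → phonotactically illegal
jar — violates constraint (iv): word begins with /j/ → phonotactically illegal
rer.nur — violates constraint (iii): contains banned sequence /rn/ → phonotactically illegal
kor.nop — violates constraint (iii): contains banned sequence /rn/ → phonotactically illegal
lun — violates constraint (v): syllable 1 coda contains /n/ → phonotactically illegal
ran.ro — violates constraint (v): syllable 1 coda contains /n/ → phonotactically illegal
lir.ni — violates constraint (iii): contains banned sequence /rn/ → phonotactically illegal
No form is phonotactically legal → 0.

0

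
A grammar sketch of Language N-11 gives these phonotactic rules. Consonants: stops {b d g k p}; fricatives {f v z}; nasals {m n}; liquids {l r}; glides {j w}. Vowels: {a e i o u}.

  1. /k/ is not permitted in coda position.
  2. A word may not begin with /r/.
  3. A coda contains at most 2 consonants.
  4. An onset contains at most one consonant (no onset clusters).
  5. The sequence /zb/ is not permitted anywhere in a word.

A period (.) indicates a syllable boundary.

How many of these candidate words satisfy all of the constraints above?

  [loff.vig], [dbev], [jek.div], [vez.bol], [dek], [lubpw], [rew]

[loff.vig] — σ1 onset /l/, coda /ff/ (2C) ok; σ2 onset /v/, coda /g/ ok → licit
[dbev] — violates constraint 4: syllable 1 onset /db/ has 2 consonants (> 1) → illicit
[jek.div] — violates constraint 1: syllable 1 coda contains /k/ → illicit
[vez.bol] — violates constraint 5: contains banned sequence /zb/ → illicit
[dek] — violates constraint 1: syllable 1 coda contains /k/ → illicit
[lubpw] — violates constraint 3: syllable 1 coda /bpw/ has 3 consonants (> 2) → illicit
[rew] — violates constraint 2: word begins with /r/ → illicit
Licit: [loff.vig] → 1.

1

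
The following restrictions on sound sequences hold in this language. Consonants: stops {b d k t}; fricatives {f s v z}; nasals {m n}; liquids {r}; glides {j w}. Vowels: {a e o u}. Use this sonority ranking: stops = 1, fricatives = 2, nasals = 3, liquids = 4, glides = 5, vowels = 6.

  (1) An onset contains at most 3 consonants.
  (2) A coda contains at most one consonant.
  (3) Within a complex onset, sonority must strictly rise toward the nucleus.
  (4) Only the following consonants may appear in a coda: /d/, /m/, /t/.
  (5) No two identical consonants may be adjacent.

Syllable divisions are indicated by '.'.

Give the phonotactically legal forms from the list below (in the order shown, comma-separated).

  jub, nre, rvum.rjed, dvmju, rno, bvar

nre

jub — violates constraint 4: syllable 1 coda contains /b/, which is not a licensed coda consonant → phonotactically illegal
nre — σ1 onset /nr/ (3→4 rises), coda /∅/ ok → phonotactically legal
rvum.rjed — violates constraint 3: syllable 1 onset /rv/: /r/ (liquid, 4) → /v/ (fricative, 2) does not rise → phonotactically illegal
dvmju — violates constraint 1: syllable 1 onset /dvmj/ has 4 consonants (> 3) → phonotactically illegal
rno — violates constraint 3: syllable 1 onset /rn/: /r/ (liquid, 4) → /n/ (nasal, 3) does not rise → phonotactically illegal
bvar — violates constraint 4: syllable 1 coda contains /r/, which is not a licensed coda consonant → phonotactically illegal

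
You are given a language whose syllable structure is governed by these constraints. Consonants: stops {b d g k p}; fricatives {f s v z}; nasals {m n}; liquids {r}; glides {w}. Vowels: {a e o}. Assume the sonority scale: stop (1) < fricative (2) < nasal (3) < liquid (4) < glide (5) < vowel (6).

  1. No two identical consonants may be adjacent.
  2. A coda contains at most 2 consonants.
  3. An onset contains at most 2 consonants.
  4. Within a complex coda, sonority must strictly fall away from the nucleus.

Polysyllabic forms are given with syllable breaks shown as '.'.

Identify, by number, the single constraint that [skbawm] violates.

3

[skbawm]: syllable 1 onset /skb/ has 3 consonants (> 2).
This is a violation of constraint 3: "An onset contains at most 2 consonants."
The remaining constraints (1, 2, 4) are satisfied.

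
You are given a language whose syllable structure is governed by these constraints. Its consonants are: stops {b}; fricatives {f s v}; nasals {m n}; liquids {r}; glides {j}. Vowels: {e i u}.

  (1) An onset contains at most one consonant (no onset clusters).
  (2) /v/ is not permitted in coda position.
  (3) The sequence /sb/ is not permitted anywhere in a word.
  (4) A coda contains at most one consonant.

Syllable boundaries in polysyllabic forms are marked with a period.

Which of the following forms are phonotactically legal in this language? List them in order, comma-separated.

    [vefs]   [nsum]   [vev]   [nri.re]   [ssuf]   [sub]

[sub]

[vefs] — violates constraint 4: syllable 1 coda /fs/ has 2 consonants (> 1) → phonotactically illegal
[nsum] — violates constraint 1: syllable 1 onset /ns/ has 2 consonants (> 1) → phonotactically illegal
[vev] — violates constraint 2: syllable 1 coda contains /v/ → phonotactically illegal
[nri.re] — violates constraint 1: syllable 1 onset /nr/ has 2 consonants (> 1) → phonotactically illegal
[ssuf] — violates constraint 1: syllable 1 onset /ss/ has 2 consonants (> 1) → phonotactically illegal
[sub] — σ1 onset /s/, coda /b/ ok → phonotactically legal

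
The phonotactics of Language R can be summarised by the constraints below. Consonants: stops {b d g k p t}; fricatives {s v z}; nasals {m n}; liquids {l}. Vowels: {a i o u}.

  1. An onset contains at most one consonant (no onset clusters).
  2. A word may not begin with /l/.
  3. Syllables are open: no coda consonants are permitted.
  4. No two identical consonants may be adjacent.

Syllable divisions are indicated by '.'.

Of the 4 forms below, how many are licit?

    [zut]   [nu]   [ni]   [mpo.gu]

[zut] — violates constraint 3: syllable 1 coda /t/ has 1 consonant (> 0) → illicit
[nu] — σ1 onset /n/, coda /∅/ ok → licit
[ni] — σ1 onset /n/, coda /∅/ ok → licit
[mpo.gu] — violates constraint 1: syllable 1 onset /mp/ has 2 consonants (> 1) → illicit
Licit: [nu], [ni] → 2.

2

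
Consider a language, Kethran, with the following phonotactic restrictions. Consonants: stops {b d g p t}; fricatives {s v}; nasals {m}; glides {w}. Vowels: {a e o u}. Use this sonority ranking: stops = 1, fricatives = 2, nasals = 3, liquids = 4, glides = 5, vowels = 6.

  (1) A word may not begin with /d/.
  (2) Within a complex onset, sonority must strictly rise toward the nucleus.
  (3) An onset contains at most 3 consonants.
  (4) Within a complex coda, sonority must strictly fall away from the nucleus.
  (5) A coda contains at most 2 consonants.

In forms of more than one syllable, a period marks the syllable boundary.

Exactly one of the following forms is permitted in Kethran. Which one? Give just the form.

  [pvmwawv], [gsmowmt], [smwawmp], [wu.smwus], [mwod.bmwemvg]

[wu.smwus]

[pvmwawv] — violates constraint 3: syllable 1 onset /pvmw/ has 4 consonants (> 3) → not permitted
[gsmowmt] — violates constraint 5: syllable 1 coda /wmt/ has 3 consonants (> 2) → not permitted
[smwawmp] — violates constraint 5: syllable 1 coda /wmp/ has 3 consonants (> 2) → not permitted
[wu.smwus] — σ1 onset /w/, coda /∅/ ok; σ2 onset /smw/ (2→3→5 rises), coda /s/ ok → permitted
[mwod.bmwemvg] — violates constraint 5: syllable 2 coda /mvg/ has 3 consonants (> 2) → not permitted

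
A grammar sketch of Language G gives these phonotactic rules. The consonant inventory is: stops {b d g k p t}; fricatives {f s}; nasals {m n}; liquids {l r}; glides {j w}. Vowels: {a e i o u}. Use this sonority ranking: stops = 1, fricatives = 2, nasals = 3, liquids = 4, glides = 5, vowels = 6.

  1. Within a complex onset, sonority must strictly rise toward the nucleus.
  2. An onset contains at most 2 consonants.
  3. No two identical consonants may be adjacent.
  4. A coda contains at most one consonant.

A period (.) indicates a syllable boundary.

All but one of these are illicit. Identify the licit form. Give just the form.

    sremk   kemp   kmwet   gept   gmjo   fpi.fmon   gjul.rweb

gjul.rweb

sremk — violates constraint 4: syllable 1 coda /mk/ has 2 consonants (> 1) → illicit
kemp — violates constraint 4: syllable 1 coda /mp/ has 2 consonants (> 1) → illicit
kmwet — violates constraint 2: syllable 1 onset /kmw/ has 3 consonants (> 2) → illicit
gept — violates constraint 4: syllable 1 coda /pt/ has 2 consonants (> 1) → illicit
gmjo — violates constraint 2: syllable 1 onset /gmj/ has 3 consonants (> 2) → illicit
fpi.fmon — violates constraint 1: syllable 1 onset /fp/: /f/ (fricative, 2) → /p/ (stop, 1) does not rise → illicit
gjul.rweb — σ1 onset /gj/ (1→5 rises), coda /l/ ok; σ2 onset /rw/ (4→5 rises), coda /b/ ok → licit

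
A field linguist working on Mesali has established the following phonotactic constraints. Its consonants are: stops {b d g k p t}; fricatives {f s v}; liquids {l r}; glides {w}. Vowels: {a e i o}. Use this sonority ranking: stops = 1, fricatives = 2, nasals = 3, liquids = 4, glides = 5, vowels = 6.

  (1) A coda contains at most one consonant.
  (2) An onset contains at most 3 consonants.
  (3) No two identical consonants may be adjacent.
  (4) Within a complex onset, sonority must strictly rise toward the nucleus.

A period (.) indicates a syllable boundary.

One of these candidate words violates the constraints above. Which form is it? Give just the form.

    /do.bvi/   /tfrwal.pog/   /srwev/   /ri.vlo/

/do.bvi/ — σ1 onset /d/, coda /∅/ ok; σ2 onset /bv/ (1→2 rises), coda /∅/ ok → well-formed
/tfrwal.pog/ — violates constraint 2: syllable 1 onset /tfrw/ has 4 consonants (> 3) → ill-formed
/srwev/ — σ1 onset /srw/ (2→4→5 rises), coda /v/ ok → well-formed
/ri.vlo/ — σ1 onset /r/, coda /∅/ ok; σ2 onset /vl/ (2→4 rises), coda /∅/ ok → well-formed

/tfrwal.pog/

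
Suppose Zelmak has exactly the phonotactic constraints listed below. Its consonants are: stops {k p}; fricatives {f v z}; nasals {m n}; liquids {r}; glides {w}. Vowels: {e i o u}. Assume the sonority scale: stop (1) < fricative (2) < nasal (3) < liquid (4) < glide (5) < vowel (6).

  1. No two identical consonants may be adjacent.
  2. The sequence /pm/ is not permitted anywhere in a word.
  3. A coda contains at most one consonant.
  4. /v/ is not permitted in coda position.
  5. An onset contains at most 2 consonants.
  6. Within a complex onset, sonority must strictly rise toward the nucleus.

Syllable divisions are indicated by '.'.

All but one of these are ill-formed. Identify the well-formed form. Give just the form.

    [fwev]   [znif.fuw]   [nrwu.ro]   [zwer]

[zwer]

[fwev] — violates constraint 4: syllable 1 coda contains /v/ → ill-formed
[znif.fuw] — violates constraint 1: adjacent identical consonants /ff/ → ill-formed
[nrwu.ro] — violates constraint 5: syllable 1 onset /nrw/ has 3 consonants (> 2) → ill-formed
[zwer] — σ1 onset /zw/ (2→5 rises), coda /r/ ok → well-formed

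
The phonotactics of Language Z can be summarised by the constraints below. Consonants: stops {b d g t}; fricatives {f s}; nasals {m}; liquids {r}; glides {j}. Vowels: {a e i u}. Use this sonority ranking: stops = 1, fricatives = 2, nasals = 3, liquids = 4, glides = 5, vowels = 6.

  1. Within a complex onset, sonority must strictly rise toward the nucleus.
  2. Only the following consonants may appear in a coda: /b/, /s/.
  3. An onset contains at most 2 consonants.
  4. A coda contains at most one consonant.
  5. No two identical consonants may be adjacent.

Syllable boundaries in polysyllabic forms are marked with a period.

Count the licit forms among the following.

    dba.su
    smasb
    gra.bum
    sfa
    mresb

0

dba.su — violates constraint 1: syllable 1 onset /db/: /d/ (stop, 1) → /b/ (stop, 1) does not rise → illicit
smasb — violates constraint 4: syllable 1 coda /sb/ has 2 consonants (> 1) → illicit
gra.bum — violates constraint 2: syllable 2 coda contains /m/, which is not a licensed coda consonant → illicit
sfa — violates constraint 1: syllable 1 onset /sf/: /s/ (fricative, 2) → /f/ (fricative, 2) does not rise → illicit
mresb — violates constraint 4: syllable 1 coda /sb/ has 2 consonants (> 1) → illicit
No form is licit → 0.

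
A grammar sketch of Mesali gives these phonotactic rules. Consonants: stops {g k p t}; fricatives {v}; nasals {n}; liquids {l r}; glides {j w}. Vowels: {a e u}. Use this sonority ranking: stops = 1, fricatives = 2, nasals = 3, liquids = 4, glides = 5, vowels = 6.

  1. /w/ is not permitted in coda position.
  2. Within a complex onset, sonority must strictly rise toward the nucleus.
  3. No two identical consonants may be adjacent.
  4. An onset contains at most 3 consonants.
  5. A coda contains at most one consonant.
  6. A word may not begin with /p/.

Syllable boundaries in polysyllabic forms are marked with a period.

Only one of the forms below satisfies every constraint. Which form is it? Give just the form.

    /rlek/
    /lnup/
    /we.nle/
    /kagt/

/rlek/ — violates constraint 2: syllable 1 onset /rl/: /r/ (liquid, 4) → /l/ (liquid, 4) does not rise → not permitted
/lnup/ — violates constraint 2: syllable 1 onset /ln/: /l/ (liquid, 4) → /n/ (nasal, 3) does not rise → not permitted
/we.nle/ — σ1 onset /w/, coda /∅/ ok; σ2 onset /nl/ (3→4 rises), coda /∅/ ok → permitted
/kagt/ — violates constraint 5: syllable 1 coda /gt/ has 2 consonants (> 1) → not permitted

/we.nle/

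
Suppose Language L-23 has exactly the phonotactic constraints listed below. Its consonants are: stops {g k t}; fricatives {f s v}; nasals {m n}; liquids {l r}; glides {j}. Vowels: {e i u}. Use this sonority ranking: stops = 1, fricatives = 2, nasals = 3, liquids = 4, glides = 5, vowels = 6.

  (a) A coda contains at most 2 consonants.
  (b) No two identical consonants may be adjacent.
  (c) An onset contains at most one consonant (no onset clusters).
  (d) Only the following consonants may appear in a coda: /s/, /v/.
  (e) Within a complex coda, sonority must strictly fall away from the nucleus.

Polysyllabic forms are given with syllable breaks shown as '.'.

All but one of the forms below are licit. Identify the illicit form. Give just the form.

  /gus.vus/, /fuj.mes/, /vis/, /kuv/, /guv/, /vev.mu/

/fuj.mes/

/gus.vus/ — σ1 onset /g/, coda /s/ ok; σ2 onset /v/, coda /s/ ok → licit
/fuj.mes/ — violates constraint (d): syllable 1 coda contains /j/, which is not a licensed coda consonant → illicit
/vis/ — σ1 onset /v/, coda /s/ ok → licit
/kuv/ — σ1 onset /k/, coda /v/ ok → licit
/guv/ — σ1 onset /g/, coda /v/ ok → licit
/vev.mu/ — σ1 onset /v/, coda /v/ ok; σ2 onset /m/, coda /∅/ ok → licit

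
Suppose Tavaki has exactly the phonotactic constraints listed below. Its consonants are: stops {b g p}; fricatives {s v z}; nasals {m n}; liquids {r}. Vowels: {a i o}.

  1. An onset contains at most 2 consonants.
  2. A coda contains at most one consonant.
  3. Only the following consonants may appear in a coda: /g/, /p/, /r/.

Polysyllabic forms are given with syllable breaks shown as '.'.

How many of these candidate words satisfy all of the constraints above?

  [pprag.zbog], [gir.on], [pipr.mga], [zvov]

[pprag.zbog] — violates constraint 1: syllable 1 onset /ppr/ has 3 consonants (> 2) → not permitted
[gir.on] — violates constraint 3: syllable 2 coda contains /n/, which is not a licensed coda consonant → not permitted
[pipr.mga] — violates constraint 2: syllable 1 coda /pr/ has 2 consonants (> 1) → not permitted
[zvov] — violates constraint 3: syllable 1 coda contains /v/, which is not a licensed coda consonant → not permitted
No form is permitted → 0.

0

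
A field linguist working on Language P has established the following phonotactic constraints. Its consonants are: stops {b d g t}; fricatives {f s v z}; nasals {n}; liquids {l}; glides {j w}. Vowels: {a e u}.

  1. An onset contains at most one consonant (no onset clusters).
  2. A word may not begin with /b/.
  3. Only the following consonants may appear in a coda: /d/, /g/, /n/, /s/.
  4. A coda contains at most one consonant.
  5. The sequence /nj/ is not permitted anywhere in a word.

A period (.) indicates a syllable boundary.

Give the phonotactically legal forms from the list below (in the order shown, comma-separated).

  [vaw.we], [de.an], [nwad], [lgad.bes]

[vaw.we] — violates constraint 3: syllable 1 coda contains /w/, which is not a licensed coda consonant → phonotactically illegal
[de.an] — σ1 onset /d/, coda /∅/ ok; σ2 onset /∅/, coda /n/ ok → phonotactically legal
[nwad] — violates constraint 1: syllable 1 onset /nw/ has 2 consonants (> 1) → phonotactically illegal
[lgad.bes] — violates constraint 1: syllable 1 onset /lg/ has 2 consonants (> 1) → phonotactically illegal

[de.an]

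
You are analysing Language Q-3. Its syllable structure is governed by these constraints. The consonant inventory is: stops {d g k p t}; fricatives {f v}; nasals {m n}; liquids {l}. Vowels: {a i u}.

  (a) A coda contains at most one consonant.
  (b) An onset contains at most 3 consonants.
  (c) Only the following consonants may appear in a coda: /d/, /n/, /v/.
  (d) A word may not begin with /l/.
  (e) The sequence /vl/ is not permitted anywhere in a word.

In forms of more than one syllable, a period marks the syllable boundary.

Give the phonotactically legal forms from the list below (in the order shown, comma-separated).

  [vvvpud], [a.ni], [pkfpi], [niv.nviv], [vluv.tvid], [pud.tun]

[vvvpud] — violates constraint (b): syllable 1 onset /vvvp/ has 4 consonants (> 3) → phonotactically illegal
[a.ni] — σ1 onset /∅/, coda /∅/ ok; σ2 onset /n/, coda /∅/ ok → phonotactically legal
[pkfpi] — violates constraint (b): syllable 1 onset /pkfp/ has 4 consonants (> 3) → phonotactically illegal
[niv.nviv] — σ1 onset /n/, coda /v/ ok; σ2 onset /nv/ (2C), coda /v/ ok → phonotactically legal
[vluv.tvid] — violates constraint (e): contains banned sequence /vl/ → phonotactically illegal
[pud.tun] — σ1 onset /p/, coda /d/ ok; σ2 onset /t/, coda /n/ ok → phonotactically legal

[a.ni], [niv.nviv], [pud.tun]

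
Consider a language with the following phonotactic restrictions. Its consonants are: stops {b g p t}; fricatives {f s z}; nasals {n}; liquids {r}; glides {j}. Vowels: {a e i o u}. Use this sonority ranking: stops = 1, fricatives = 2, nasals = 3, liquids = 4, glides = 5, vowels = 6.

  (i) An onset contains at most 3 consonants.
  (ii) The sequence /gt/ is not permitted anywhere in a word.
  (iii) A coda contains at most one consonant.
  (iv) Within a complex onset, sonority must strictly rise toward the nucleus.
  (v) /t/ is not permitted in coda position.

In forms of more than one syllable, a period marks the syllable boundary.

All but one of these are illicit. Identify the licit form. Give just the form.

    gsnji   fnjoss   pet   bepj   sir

gsnji — violates constraint (i): syllable 1 onset /gsnj/ has 4 consonants (> 3) → illicit
fnjoss — violates constraint (iii): syllable 1 coda /ss/ has 2 consonants (> 1) → illicit
pet — violates constraint (v): syllable 1 coda contains /t/ → illicit
bepj — violates constraint (iii): syllable 1 coda /pj/ has 2 consonants (> 1) → illicit
sir — σ1 onset /s/, coda /r/ ok → licit

sir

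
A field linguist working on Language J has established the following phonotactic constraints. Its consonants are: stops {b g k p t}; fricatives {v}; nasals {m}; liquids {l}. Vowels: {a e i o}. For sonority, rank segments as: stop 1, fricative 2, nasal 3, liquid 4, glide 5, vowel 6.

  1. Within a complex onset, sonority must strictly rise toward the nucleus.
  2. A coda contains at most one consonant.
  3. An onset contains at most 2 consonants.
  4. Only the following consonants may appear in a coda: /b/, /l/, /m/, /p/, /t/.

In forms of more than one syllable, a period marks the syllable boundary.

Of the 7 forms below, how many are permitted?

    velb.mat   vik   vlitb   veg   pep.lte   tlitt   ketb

0

velb.mat — violates constraint 2: syllable 1 coda /lb/ has 2 consonants (> 1) → not permitted
vik — violates constraint 4: syllable 1 coda contains /k/, which is not a licensed coda consonant → not permitted
vlitb — violates constraint 2: syllable 1 coda /tb/ has 2 consonants (> 1) → not permitted
veg — violates constraint 4: syllable 1 coda contains /g/, which is not a licensed coda consonant → not permitted
pep.lte — violates constraint 1: syllable 2 onset /lt/: /l/ (liquid, 4) → /t/ (stop, 1) does not rise → not permitted
tlitt — violates constraint 2: syllable 1 coda /tt/ has 2 consonants (> 1) → not permitted
ketb — violates constraint 2: syllable 1 coda /tb/ has 2 consonants (> 1) → not permitted
No form is permitted → 0.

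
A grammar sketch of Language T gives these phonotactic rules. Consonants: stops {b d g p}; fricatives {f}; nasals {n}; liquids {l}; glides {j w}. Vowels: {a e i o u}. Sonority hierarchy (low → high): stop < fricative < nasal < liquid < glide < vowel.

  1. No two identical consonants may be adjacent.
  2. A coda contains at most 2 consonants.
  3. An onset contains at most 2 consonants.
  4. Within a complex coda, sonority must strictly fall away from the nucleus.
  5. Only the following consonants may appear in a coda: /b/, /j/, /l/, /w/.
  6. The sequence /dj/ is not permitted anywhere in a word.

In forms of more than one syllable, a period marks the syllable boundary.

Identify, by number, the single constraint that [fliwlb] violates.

[fliwlb]: syllable 1 coda /wlb/ has 3 consonants (> 2).
This is a violation of constraint 2: "A coda contains at most 2 consonants."
The remaining constraints (1, 3, 4, 5, 6) are satisfied.

2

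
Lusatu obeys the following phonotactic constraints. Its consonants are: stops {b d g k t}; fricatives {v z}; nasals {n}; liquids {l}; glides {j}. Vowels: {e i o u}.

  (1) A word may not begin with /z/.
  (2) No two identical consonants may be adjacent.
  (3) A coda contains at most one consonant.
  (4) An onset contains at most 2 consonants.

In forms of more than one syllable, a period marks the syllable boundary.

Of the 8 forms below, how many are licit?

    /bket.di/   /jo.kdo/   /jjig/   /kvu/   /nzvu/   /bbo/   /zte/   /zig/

/bket.di/ — σ1 onset /bk/ (2C), coda /t/ ok; σ2 onset /d/, coda /∅/ ok → licit
/jo.kdo/ — σ1 onset /j/, coda /∅/ ok; σ2 onset /kd/ (2C), coda /∅/ ok → licit
/jjig/ — violates constraint 2: adjacent identical consonants /jj/ → illicit
/kvu/ — σ1 onset /kv/ (2C), coda /∅/ ok → licit
/nzvu/ — violates constraint 4: syllable 1 onset /nzv/ has 3 consonants (> 2) → illicit
/bbo/ — violates constraint 2: adjacent identical consonants /bb/ → illicit
/zte/ — violates constraint 1: word begins with /z/ → illicit
/zig/ — violates constraint 1: word begins with /z/ → illicit
Licit: /bket.di/, /jo.kdo/, /kvu/ → 3.

3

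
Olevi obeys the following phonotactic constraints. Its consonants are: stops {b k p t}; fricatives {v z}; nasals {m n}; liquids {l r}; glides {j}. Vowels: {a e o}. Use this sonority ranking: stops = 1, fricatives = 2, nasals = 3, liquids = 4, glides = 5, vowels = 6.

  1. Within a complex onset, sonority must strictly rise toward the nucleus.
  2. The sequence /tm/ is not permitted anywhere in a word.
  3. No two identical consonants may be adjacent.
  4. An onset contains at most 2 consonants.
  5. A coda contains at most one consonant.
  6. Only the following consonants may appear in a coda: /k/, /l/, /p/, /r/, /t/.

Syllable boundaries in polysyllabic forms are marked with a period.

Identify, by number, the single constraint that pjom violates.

6

pjom: syllable 1 coda contains /m/, which is not a licensed coda consonant.
This is a violation of constraint 6: "Only the following consonants may appear in a coda: /k/, /l/, /p/, /r/, /t/."
The remaining constraints (1, 2, 3, 4, 5) are satisfied.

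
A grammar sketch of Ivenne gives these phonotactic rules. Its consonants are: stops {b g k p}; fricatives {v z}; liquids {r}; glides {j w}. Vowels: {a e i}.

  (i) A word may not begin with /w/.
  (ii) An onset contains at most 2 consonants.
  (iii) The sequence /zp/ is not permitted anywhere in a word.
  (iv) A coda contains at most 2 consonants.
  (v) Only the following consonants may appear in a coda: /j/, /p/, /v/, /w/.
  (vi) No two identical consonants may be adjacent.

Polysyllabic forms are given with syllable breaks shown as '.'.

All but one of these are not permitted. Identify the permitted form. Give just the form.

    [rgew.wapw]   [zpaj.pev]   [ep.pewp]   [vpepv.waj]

[vpepv.waj]

[rgew.wapw] — violates constraint (vi): adjacent identical consonants /ww/ → not permitted
[zpaj.pev] — violates constraint (iii): contains banned sequence /zp/ → not permitted
[ep.pewp] — violates constraint (vi): adjacent identical consonants /pp/ → not permitted
[vpepv.waj] — σ1 onset /vp/ (2C), coda /pv/ (2C) ok; σ2 onset /w/, coda /j/ ok → permitted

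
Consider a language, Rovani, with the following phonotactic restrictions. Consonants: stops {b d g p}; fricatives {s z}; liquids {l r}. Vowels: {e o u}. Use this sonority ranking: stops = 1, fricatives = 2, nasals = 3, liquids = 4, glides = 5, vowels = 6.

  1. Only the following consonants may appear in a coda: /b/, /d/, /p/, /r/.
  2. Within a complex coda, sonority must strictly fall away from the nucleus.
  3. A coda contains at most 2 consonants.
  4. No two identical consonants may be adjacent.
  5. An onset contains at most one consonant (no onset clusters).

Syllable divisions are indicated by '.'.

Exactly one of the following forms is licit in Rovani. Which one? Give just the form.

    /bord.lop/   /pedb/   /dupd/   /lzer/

/bord.lop/

/bord.lop/ — σ1 onset /b/, coda /rd/ (4→1 falls) ok; σ2 onset /l/, coda /p/ ok → licit
/pedb/ — violates constraint 2: syllable 1 coda /db/: /d/ (stop, 1) → /b/ (stop, 1) does not fall → illicit
/dupd/ — violates constraint 2: syllable 1 coda /pd/: /p/ (stop, 1) → /d/ (stop, 1) does not fall → illicit
/lzer/ — violates constraint 5: syllable 1 onset /lz/ has 2 consonants (> 1) → illicit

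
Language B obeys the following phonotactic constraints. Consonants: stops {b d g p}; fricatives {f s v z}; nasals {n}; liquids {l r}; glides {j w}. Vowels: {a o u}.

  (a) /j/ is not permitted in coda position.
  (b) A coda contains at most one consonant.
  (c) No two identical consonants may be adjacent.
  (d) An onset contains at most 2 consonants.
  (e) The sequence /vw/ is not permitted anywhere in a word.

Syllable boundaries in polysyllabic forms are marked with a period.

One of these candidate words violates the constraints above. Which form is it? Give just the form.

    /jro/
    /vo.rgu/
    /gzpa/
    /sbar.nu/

/gzpa/

/jro/ — σ1 onset /jr/ (2C), coda /∅/ ok → permitted
/vo.rgu/ — σ1 onset /v/, coda /∅/ ok; σ2 onset /rg/ (2C), coda /∅/ ok → permitted
/gzpa/ — violates constraint (d): syllable 1 onset /gzp/ has 3 consonants (> 2) → not permitted
/sbar.nu/ — σ1 onset /sb/ (2C), coda /r/ ok; σ2 onset /n/, coda /∅/ ok → permitted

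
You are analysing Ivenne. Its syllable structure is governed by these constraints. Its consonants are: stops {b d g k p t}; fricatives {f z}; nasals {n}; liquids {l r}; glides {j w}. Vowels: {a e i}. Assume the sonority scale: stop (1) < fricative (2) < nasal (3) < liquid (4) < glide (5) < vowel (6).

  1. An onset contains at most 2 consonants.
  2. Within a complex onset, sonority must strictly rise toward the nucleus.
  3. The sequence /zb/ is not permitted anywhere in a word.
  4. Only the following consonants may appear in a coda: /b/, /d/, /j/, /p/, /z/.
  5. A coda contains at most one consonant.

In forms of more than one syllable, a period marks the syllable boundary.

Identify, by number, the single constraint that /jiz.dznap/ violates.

/jiz.dznap/: syllable 2 onset /dzn/ has 3 consonants (> 2).
This is a violation of constraint 1: "An onset contains at most 2 consonants."
The remaining constraints (2, 3, 4, 5) are satisfied.

1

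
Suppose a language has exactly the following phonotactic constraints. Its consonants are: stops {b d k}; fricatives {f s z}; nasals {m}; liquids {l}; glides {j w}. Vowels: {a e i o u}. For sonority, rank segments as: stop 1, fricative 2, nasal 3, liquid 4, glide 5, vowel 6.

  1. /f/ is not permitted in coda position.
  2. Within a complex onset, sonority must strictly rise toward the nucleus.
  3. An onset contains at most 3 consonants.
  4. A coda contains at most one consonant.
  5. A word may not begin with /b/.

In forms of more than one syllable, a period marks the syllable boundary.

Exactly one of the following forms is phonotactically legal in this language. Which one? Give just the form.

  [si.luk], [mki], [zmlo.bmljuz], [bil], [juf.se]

[si.luk]

[si.luk] — σ1 onset /s/, coda /∅/ ok; σ2 onset /l/, coda /k/ ok → phonotactically legal
[mki] — violates constraint 2: syllable 1 onset /mk/: /m/ (nasal, 3) → /k/ (stop, 1) does not rise → phonotactically illegal
[zmlo.bmljuz] — violates constraint 3: syllable 2 onset /bmlj/ has 4 consonants (> 3) → phonotactically illegal
[bil] — violates constraint 5: word begins with /b/ → phonotactically illegal
[juf.se] — violates constraint 1: syllable 1 coda contains /f/ → phonotactically illegal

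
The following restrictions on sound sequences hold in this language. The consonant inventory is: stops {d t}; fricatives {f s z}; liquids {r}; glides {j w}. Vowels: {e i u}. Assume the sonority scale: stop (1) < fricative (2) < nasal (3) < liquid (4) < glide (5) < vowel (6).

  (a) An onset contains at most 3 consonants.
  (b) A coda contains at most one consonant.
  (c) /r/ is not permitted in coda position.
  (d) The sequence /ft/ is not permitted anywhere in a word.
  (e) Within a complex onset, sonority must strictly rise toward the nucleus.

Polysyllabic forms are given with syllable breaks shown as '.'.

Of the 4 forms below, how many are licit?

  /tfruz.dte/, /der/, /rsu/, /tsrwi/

0

/tfruz.dte/ — violates constraint (e): syllable 2 onset /dt/: /d/ (stop, 1) → /t/ (stop, 1) does not rise → illicit
/der/ — violates constraint (c): syllable 1 coda contains /r/ → illicit
/rsu/ — violates constraint (e): syllable 1 onset /rs/: /r/ (liquid, 4) → /s/ (fricative, 2) does not rise → illicit
/tsrwi/ — violates constraint (a): syllable 1 onset /tsrw/ has 4 consonants (> 3) → illicit
No form is licit → 0.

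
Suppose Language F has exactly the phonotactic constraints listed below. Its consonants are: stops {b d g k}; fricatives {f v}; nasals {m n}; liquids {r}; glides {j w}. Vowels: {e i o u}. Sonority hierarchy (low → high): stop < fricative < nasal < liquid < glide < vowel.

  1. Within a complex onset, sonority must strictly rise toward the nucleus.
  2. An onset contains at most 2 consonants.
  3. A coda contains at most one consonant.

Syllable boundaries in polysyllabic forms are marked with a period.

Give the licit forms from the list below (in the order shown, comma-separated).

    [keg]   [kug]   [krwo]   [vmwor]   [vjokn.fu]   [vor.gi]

[keg], [kug], [vor.gi]

[keg] — σ1 onset /k/, coda /g/ ok → licit
[kug] — σ1 onset /k/, coda /g/ ok → licit
[krwo] — violates constraint 2: syllable 1 onset /krw/ has 3 consonants (> 2) → illicit
[vmwor] — violates constraint 2: syllable 1 onset /vmw/ has 3 consonants (> 2) → illicit
[vjokn.fu] — violates constraint 3: syllable 1 coda /kn/ has 2 consonants (> 1) → illicit
[vor.gi] — σ1 onset /v/, coda /r/ ok; σ2 onset /g/, coda /∅/ ok → licit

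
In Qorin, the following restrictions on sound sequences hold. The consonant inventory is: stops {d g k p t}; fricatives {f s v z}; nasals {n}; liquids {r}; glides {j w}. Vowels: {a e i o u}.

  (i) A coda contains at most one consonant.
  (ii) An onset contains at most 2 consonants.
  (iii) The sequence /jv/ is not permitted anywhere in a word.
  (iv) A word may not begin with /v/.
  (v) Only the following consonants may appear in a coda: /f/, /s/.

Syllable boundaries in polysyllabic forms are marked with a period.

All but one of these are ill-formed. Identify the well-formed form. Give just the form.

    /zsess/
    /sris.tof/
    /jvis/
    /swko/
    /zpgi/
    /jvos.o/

/zsess/ — violates constraint (i): syllable 1 coda /ss/ has 2 consonants (> 1) → ill-formed
/sris.tof/ — σ1 onset /sr/ (2C), coda /s/ ok; σ2 onset /t/, coda /f/ ok → well-formed
/jvis/ — violates constraint (iii): contains banned sequence /jv/ → ill-formed
/swko/ — violates constraint (ii): syllable 1 onset /swk/ has 3 consonants (> 2) → ill-formed
/zpgi/ — violates constraint (ii): syllable 1 onset /zpg/ has 3 consonants (> 2) → ill-formed
/jvos.o/ — violates constraint (iii): contains banned sequence /jv/ → ill-formed

/sris.tof/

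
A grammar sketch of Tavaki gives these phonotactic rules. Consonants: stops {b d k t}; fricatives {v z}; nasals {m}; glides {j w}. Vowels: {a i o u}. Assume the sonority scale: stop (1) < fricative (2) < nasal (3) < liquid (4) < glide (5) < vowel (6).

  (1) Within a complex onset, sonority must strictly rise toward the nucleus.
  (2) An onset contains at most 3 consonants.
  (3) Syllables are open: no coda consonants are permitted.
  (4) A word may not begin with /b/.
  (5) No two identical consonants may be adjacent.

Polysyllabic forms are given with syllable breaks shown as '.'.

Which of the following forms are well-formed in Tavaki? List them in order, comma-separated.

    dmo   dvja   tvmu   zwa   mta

dmo, dvja, tvmu, zwa

dmo — σ1 onset /dm/ (1→3 rises), coda /∅/ ok → well-formed
dvja — σ1 onset /dvj/ (1→2→5 rises), coda /∅/ ok → well-formed
tvmu — σ1 onset /tvm/ (1→2→3 rises), coda /∅/ ok → well-formed
zwa — σ1 onset /zw/ (2→5 rises), coda /∅/ ok → well-formed
mta — violates constraint 1: syllable 1 onset /mt/: /m/ (nasal, 3) → /t/ (stop, 1) does not rise → ill-formed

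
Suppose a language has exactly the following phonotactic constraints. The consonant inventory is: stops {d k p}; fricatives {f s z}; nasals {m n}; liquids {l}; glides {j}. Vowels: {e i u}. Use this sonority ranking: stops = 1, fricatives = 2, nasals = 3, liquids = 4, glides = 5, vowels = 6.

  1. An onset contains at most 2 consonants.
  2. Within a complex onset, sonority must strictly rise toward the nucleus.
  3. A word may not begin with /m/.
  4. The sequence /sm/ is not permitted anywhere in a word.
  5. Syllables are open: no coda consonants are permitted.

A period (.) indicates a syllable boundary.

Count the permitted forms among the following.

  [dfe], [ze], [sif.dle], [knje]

[dfe] — σ1 onset /df/ (1→2 rises), coda /∅/ ok → permitted
[ze] — σ1 onset /z/, coda /∅/ ok → permitted
[sif.dle] — violates constraint 5: syllable 1 coda /f/ has 1 consonant (> 0) → not permitted
[knje] — violates constraint 1: syllable 1 onset /knj/ has 3 consonants (> 2) → not permitted
Permitted: [dfe], [ze] → 2.

2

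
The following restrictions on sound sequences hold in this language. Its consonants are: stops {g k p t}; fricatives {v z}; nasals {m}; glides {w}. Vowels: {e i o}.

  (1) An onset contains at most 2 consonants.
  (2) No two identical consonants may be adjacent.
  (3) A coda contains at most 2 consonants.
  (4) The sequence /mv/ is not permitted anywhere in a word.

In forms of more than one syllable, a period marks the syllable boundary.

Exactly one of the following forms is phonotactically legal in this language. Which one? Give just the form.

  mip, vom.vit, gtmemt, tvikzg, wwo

mip — σ1 onset /m/, coda /p/ ok → phonotactically legal
vom.vit — violates constraint 4: contains banned sequence /mv/ → phonotactically illegal
gtmemt — violates constraint 1: syllable 1 onset /gtm/ has 3 consonants (> 2) → phonotactically illegal
tvikzg — violates constraint 3: syllable 1 coda /kzg/ has 3 consonants (> 2) → phonotactically illegal
wwo — violates constraint 2: adjacent identical consonants /ww/ → phonotactically illegal

mip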